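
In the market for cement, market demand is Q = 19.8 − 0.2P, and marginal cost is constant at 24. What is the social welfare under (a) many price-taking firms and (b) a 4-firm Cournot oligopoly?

Inverting demand: P = 99 − 5Q.
Under competition P = MC = 24, so Q = (99 − 24)/5 = 15.
CS = ½·(99 − 24)·15 = 562.5; PS = (24 − 24)·15 = 0; TS = 562.5.
With 4 symmetric Cournot firms, each firm's FOC gives 99 − 25q = 24, so q = 3, Q = 4·3 = 12, and P = 39.
CS = ½·(99 − 39)·12 = 360; PS = (39 − 24)·12 = 180; TS = 540.

Competition: TS = 562.5; Cournot: TS = 540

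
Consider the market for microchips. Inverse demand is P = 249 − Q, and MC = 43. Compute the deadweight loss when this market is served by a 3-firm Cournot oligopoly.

DWL = 1326.125

Competitive firms price at marginal cost: P = 43, giving Q = 206.
In a 3-firm Cournot equilibrium, symmetry and the first-order condition give q = (249 − 43)/(4) = 51.5. So Q = 154.5 and P = 94.5.
DWL is the triangle between Q = 154.5 and Q = 206: ½·(206 − 154.5)·(94.5 − 43) = 1326.125.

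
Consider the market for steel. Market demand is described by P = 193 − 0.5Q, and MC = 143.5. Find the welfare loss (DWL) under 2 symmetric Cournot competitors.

DWL = 272.25

Under competition P = MC = 143.5, so Q = (193 − 143.5)/0.5 = 99.
In a 2-firm Cournot equilibrium, symmetry and the first-order condition give q = (193 − 143.5)/(1.5) = 33. So Q = 66 and P = 160.
DWL is the triangle between Q = 66 and Q = 99: ½·(99 − 66)·(160 − 143.5) = 272.25.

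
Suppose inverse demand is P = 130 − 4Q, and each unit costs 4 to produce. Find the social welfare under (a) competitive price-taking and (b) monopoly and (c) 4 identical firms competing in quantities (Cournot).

Perfect competition: P = MC = 4, so 130 − 4Q = 4 and Q = 31.5.
CS = ½·(130 − 4)·31.5 = 1984.5; PS = (4 − 4)·31.5 = 0; TS = 1984.5.
A monopolist chooses Q where MR = MC. MR = 130 − 8Q; setting this equal to 4 gives Q = 15.75 and P = 67.
CS = ½·(130 − 67)·15.75 = 496.125; PS = (67 − 4)·15.75 = 992.25; TS = 1488.375.
Cournot with 4 identical firms: the symmetric best-response condition is 130 − 20q = 4. Each firm produces q = 6.3, total output Q = 25.2, price P = 29.2.
CS = ½·(130 − 29.2)·25.2 = 1270.08; PS = (29.2 − 4)·25.2 = 635.04; TS = 1905.12.

Competition: TS = 1984.5; Monopoly: TS = 1488.375; Cournot: TS = 1905.12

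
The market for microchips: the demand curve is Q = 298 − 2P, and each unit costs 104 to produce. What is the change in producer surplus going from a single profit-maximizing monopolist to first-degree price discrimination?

Inverting demand: P = 149 − 0.5Q.
Monopoly sets MR = MC: 149 − Q = 104 ⇒ Q = 45, P = 149 − 0.5·45 = 126.5.
PS = (126.5 − 104)·45 = 1012.5.
With perfect price discrimination, output is the efficient level Q = 90 (where demand meets MC), but every buyer pays their willingness to pay: CS = 0 and PS = total surplus.
PS = ½·(149 − 104)·90 = 2025.
Change in producer surplus: 2025 − 1012.5 = 1012.5.

PS rises by 1012.5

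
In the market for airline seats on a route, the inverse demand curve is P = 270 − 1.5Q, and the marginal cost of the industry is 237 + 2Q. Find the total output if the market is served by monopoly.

Q = 6.6

A monopolist chooses Q where MR = MC. MR = 270 − 3Q; setting this equal to 237 + 2Q gives Q = 6.6 and P = 260.1.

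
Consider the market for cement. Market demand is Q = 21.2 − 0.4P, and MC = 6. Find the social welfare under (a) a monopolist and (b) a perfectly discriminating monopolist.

Monopoly: TS = 331.35; Perfect PD: TS = 441.8

Inverting demand: P = 53 − 2.5Q.
A monopolist chooses Q where MR = MC. MR = 53 − 5Q; setting this equal to 6 gives Q = 9.4 and P = 29.5.
CS = ½·(53 − 29.5)·9.4 = 110.45; PS = (29.5 − 6)·9.4 = 220.9; TS = 331.35.
Under first-degree price discrimination the firm charges each unit its demand price and produces up to where P = MC, i.e. Q = 18.8. Consumer surplus is zero; producer surplus equals total surplus.
TS = 441.8 (equal to competitive TS).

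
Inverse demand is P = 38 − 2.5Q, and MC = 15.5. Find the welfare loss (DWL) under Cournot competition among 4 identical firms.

Perfect competition: P = MC = 15.5, so 38 − 2.5Q = 15.5 and Q = 9.
In a 4-firm Cournot equilibrium, symmetry and the first-order condition give q = (38 − 15.5)/(12.5) = 1.8. So Q = 7.2 and P = 20.
DWL is the triangle between Q = 7.2 and Q = 9: ½·(9 − 7.2)·(20 − 15.5) = 4.05.

DWL = 4.05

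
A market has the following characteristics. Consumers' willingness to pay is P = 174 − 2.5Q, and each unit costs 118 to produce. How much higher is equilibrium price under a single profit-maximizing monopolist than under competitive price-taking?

P rises by 28

Competitive firms price at marginal cost: P = 118, giving Q = 22.4.
A monopolist chooses Q where MR = MC. MR = 174 − 5Q; setting this equal to 118 gives Q = 11.2 and P = 146.
Change in equilibrium price: 146 − 118 = 28.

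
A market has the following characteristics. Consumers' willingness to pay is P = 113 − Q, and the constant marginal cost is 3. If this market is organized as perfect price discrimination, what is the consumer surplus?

Under first-degree price discrimination the firm charges each unit its demand price and produces up to where P = MC, i.e. Q = 110. Consumer surplus is zero; producer surplus equals total surplus.
CS = 0.

CS = 0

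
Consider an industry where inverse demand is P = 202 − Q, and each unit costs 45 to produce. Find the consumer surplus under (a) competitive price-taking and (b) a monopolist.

Competitive firms price at marginal cost: P = 45, giving Q = 157.
CS = ½·(202 − 45)·157 = 12324.5.
The monopolist equates marginal revenue to marginal cost: 202 − 2Q = 45, so Q = 78.5. From demand, P = 123.5.
CS = ½·(202 − 123.5)·78.5 = 3081.125.

Competition: CS = 12324.5; Monopoly: CS = 3081.125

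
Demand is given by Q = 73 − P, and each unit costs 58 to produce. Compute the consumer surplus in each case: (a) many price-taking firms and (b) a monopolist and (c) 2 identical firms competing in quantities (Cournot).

Inverting demand: P = 73 − Q.
Under competition P = MC = 58, so Q = (73 − 58)/1 = 15.
CS = ½·(73 − 58)·15 = 112.5.
The monopolist equates marginal revenue to marginal cost: 73 − 2Q = 58, so Q = 7.5. From demand, P = 65.5.
CS = ½·(73 − 65.5)·7.5 = 28.125.
With 2 symmetric Cournot firms, each firm's FOC gives 73 − 3q = 58, so q = 5, Q = 2·5 = 10, and P = 63.
CS = ½·(73 − 63)·10 = 50.

Competition: CS = 112.5; Monopoly: CS = 28.125; Cournot: CS = 50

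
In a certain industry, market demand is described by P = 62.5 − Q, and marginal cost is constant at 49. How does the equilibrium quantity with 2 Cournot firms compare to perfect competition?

Cournot: Q = 9; Competition: Q = 13.5

With 2 symmetric Cournot firms, each firm's FOC gives 62.5 − 3q = 49, so q = 4.5, Q = 2·4.5 = 9, and P = 53.5.
Under competition P = MC = 49, so Q = (62.5 − 49)/1 = 13.5.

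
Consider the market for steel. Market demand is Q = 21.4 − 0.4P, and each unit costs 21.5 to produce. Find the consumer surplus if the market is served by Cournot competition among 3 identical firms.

Inverting demand: P = 53.5 − 2.5Q.
Cournot with 3 identical firms: the symmetric best-response condition is 53.5 − 10q = 21.5. Each firm produces q = 3.2, total output Q = 9.6, price P = 29.5.
CS = ½·(53.5 − 29.5)·9.6 = 115.2.

CS = 115.2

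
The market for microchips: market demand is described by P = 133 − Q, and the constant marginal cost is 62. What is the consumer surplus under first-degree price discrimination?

Under first-degree price discrimination the firm charges each unit its demand price and produces up to where P = MC, i.e. Q = 71. Consumer surplus is zero; producer surplus equals total surplus.
CS = 0.

CS = 0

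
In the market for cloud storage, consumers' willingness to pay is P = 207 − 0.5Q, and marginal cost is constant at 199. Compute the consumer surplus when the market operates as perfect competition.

Competitive firms price at marginal cost: P = 199, giving Q = 16.
CS = ½·(207 − 199)·16 = 64.

CS = 64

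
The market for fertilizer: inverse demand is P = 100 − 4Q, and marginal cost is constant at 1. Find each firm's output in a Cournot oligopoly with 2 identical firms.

In a 2-firm Cournot equilibrium, symmetry and the first-order condition give q = (100 − 1)/(12) = 8.25. So Q = 16.5 and P = 34.

q_i = 8.25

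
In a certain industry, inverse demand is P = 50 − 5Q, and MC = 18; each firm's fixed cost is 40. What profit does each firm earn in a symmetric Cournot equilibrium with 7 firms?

π_i = −36.8

Cournot with 7 identical firms: the symmetric best-response condition is 50 − 40q = 18. Each firm produces q = 0.8, total output Q = 5.6, price P = 22.
Each firm's profit = (22 − 18)·0.8 − 40 = −36.8.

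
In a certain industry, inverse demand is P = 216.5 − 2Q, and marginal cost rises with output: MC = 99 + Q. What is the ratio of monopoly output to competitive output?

Monopoly sets MR = MC: 216.5 − 4Q = 99 + Q ⇒ Q = 23.5, P = 216.5 − 2·23.5 = 169.5.
Under competition P = MC: 216.5 − 2Q = 99 + Q ⇒ Q = 235/6, P = 829/6.
Ratio Q_m/Q_c = 23.5/(235/6) = 0.6.

Q_m/Q_c = 0.6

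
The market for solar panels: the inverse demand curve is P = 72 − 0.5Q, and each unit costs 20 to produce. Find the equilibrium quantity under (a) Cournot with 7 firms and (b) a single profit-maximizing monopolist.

In a 7-firm Cournot equilibrium, symmetry and the first-order condition give q = (72 − 20)/(4) = 13. So Q = 91 and P = 26.5.
The monopolist equates marginal revenue to marginal cost: 72 − Q = 20, so Q = 52. From demand, P = 46.

Cournot: Q = 91; Monopoly: Q = 52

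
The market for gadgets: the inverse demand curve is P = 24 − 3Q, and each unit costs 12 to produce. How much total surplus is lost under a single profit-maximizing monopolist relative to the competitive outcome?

DWL = 6

Under competition P = MC = 12, so Q = (24 − 12)/3 = 4.
Monopoly sets MR = MC: 24 − 6Q = 12 ⇒ Q = 2, P = 24 − 3·2 = 18.
DWL is the triangle between Q = 2 and Q = 4: ½·(4 − 2)·(18 − 12) = 6.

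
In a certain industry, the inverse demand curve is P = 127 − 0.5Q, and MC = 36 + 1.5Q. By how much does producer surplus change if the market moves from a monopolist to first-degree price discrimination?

Monopoly sets MR = MC: 127 − Q = 36 + 1.5Q ⇒ Q = 36.4, P = 127 − 0.5·36.4 = 108.8.
PS = P·Q − VC(Q) = 108.8·36.4 − (36·36.4 + ½·1.5·36.4²) = 1656.2.
Under first-degree price discrimination the firm charges each unit its demand price and produces up to where P = MC, i.e. Q = 45.5. Consumer surplus is zero; producer surplus equals total surplus.
PS = ½·(127 − 36)·45.5 = 2070.25.
Change in producer surplus: 2070.25 − 1656.2 = 414.05.

Producer surplus rises by 414.05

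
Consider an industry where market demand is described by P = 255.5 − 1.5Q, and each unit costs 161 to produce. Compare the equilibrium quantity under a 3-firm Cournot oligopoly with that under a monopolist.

With 3 symmetric Cournot firms, each firm's FOC gives 255.5 − 6q = 161, so q = 15.75, Q = 3·15.75 = 47.25, and P = 184.625.
The monopolist equates marginal revenue to marginal cost: 255.5 − 3Q = 161, so Q = 31.5. From demand, P = 208.25.

Cournot: Q = 47.25; Monopoly: Q = 31.5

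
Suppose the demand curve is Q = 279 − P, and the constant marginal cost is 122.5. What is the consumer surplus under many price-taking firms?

Inverting demand: P = 279 − Q.
Under competition P = MC = 122.5, so Q = (279 − 122.5)/1 = 156.5.
CS = ½·(279 − 122.5)·156.5 = 12246.125.

CS = 12246.125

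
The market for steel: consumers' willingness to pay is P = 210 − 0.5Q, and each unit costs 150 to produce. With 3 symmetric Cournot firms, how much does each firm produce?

In a 3-firm Cournot equilibrium, symmetry and the first-order condition give q = (210 − 150)/(2) = 30. So Q = 90 and P = 165.

q_i = 30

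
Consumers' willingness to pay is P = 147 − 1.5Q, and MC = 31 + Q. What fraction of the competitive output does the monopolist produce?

Monopoly sets MR = MC: 147 − 3Q = 31 + Q ⇒ Q = 29, P = 147 − 1.5·29 = 103.5.
Under competition P = MC: 147 − 1.5Q = 31 + Q ⇒ Q = 46.4, P = 77.4.
Ratio Q_m/Q_c = 29/46.4 = 0.625.

Q_m/Q_c = 0.625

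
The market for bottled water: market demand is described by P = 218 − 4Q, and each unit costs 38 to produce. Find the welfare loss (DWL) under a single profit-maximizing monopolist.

Competitive firms price at marginal cost: P = 38, giving Q = 45.
The monopolist equates marginal revenue to marginal cost: 218 − 8Q = 38, so Q = 22.5. From demand, P = 128.
DWL is the triangle between Q = 22.5 and Q = 45: ½·(45 − 22.5)·(128 − 38) = 1012.5.

DWL = 1012.5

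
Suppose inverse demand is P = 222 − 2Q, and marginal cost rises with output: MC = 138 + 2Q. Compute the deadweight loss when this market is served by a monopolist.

Competitive equilibrium sets price equal to marginal cost: 222 − 2Q = 138 + 2Q, so Q = 21 and P = 180.
Monopoly sets MR = MC: 222 − 4Q = 138 + 2Q ⇒ Q = 14, P = 222 − 2·14 = 194.
CS = ½·(222 − 180)·21 = 441; PS = (180·21 − 138·21 − ½·2·21²) = 441; TS = 882.
CS = ½·(222 − 194)·14 = 196; PS = (194·14 − 138·14 − ½·2·14²) = 588; TS = 784.
DWL = 882 − 784 = 98.

DWL = 98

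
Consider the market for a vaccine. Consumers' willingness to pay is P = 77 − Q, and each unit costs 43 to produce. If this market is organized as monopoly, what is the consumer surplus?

CS = 144.5

A monopolist chooses Q where MR = MC. MR = 77 − 2Q; setting this equal to 43 gives Q = 17 and P = 60.
CS = ½·(77 − 60)·17 = 144.5.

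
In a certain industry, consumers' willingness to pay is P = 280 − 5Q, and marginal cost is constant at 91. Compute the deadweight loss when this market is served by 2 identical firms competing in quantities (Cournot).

Perfect competition: P = MC = 91, so 280 − 5Q = 91 and Q = 37.8.
With 2 symmetric Cournot firms, each firm's FOC gives 280 − 15q = 91, so q = 12.6, Q = 2·12.6 = 25.2, and P = 154.
DWL is the triangle between Q = 25.2 and Q = 37.8: ½·(37.8 − 25.2)·(154 − 91) = 396.9.

DWL = 396.9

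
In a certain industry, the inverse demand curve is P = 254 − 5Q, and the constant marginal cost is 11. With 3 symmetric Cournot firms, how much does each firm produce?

q_i = 12.15

In a 3-firm Cournot equilibrium, symmetry and the first-order condition give q = (254 − 11)/(20) = 12.15. So Q = 36.45 and P = 71.75.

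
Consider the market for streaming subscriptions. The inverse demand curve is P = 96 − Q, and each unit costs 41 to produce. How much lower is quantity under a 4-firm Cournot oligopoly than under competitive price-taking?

Competitive firms price at marginal cost: P = 41, giving Q = 55.
With 4 symmetric Cournot firms, each firm's FOC gives 96 − 5q = 41, so q = 11, Q = 4·11 = 44, and P = 52.
Change in quantity: 44 − 55 = −11.

Q falls by 11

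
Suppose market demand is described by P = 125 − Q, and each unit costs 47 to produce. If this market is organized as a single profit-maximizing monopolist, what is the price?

The monopolist equates marginal revenue to marginal cost: 125 − 2Q = 47, so Q = 39. From demand, P = 86.

P = 86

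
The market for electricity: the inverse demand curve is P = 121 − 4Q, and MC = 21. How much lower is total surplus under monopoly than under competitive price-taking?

Total surplus falls by 312.5

Under competition P = MC = 21, so Q = (121 − 21)/4 = 25.
CS = ½·(121 − 21)·25 = 1250; PS = (21 − 21)·25 = 0; TS = 1250.
A monopolist chooses Q where MR = MC. MR = 121 − 8Q; setting this equal to 21 gives Q = 12.5 and P = 71.
CS = ½·(121 − 71)·12.5 = 312.5; PS = (71 − 21)·12.5 = 625; TS = 937.5.
Change in total surplus: 937.5 − 1250 = −312.5.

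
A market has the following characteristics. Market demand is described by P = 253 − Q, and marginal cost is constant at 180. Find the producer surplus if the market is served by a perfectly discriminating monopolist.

Under first-degree price discrimination the firm charges each unit its demand price and produces up to where P = MC, i.e. Q = 73. Consumer surplus is zero; producer surplus equals total surplus.
PS = ½·(253 − 180)·73 = 2664.5.

PS = 2664.5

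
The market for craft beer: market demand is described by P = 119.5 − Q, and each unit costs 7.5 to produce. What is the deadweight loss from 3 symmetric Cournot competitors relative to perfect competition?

DWL = 392

Competitive firms price at marginal cost: P = 7.5, giving Q = 112.
In a 3-firm Cournot equilibrium, symmetry and the first-order condition give q = (119.5 − 7.5)/(4) = 28. So Q = 84 and P = 35.5.
DWL is the triangle between Q = 84 and Q = 112: ½·(112 − 84)·(35.5 − 7.5) = 392.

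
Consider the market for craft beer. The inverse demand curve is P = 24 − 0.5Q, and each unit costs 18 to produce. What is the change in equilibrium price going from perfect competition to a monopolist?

Equilibrium price rises by 3

Competitive firms price at marginal cost: P = 18, giving Q = 12.
A monopolist chooses Q where MR = MC. MR = 24 − Q; setting this equal to 18 gives Q = 6 and P = 21.
Change in equilibrium price: 21 − 18 = 3.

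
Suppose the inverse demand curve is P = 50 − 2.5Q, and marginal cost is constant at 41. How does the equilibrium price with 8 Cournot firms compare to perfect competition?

Cournot with 8 identical firms: the symmetric best-response condition is 50 − 22.5q = 41. Each firm produces q = 0.4, total output Q = 3.2, price P = 42.
Perfect competition: P = MC = 41, so 50 − 2.5Q = 41 and Q = 3.6.

Cournot: P = 42; Competition: P = 41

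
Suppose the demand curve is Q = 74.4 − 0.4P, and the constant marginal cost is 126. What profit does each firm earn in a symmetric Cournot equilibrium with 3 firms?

Inverting demand: P = 186 − 2.5Q.
With 3 symmetric Cournot firms, each firm's FOC gives 186 − 10q = 126, so q = 6, Q = 3·6 = 18, and P = 141.
Each firm's profit = (141 − 126)·6 = 90.

π_i = 90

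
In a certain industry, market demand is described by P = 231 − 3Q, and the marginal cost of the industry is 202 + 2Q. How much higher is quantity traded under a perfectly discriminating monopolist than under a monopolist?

Monopoly sets MR = MC: 231 − 6Q = 202 + 2Q ⇒ Q = 3.625, P = 231 − 3·3.625 = 220.125.
Under first-degree price discrimination the firm charges each unit its demand price and produces up to where P = MC, i.e. Q = 5.8. Consumer surplus is zero; producer surplus equals total surplus.
Change in quantity traded: 5.8 − 3.625 = 2.175.

Q rises by 2.175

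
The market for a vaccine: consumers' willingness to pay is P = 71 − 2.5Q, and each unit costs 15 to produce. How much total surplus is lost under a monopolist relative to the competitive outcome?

Perfect competition: P = MC = 15, so 71 − 2.5Q = 15 and Q = 22.4.
Monopoly sets MR = MC: 71 − 5Q = 15 ⇒ Q = 11.2, P = 71 − 2.5·11.2 = 43.
DWL is the triangle between Q = 11.2 and Q = 22.4: ½·(22.4 − 11.2)·(43 − 15) = 156.8.

DWL = 156.8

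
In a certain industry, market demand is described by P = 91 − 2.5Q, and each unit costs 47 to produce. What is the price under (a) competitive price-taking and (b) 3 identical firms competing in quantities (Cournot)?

Competition: P = 47; Cournot: P = 58

Competitive firms price at marginal cost: P = 47, giving Q = 17.6.
Cournot with 3 identical firms: the symmetric best-response condition is 91 − 10q = 47. Each firm produces q = 4.4, total output Q = 13.2, price P = 58.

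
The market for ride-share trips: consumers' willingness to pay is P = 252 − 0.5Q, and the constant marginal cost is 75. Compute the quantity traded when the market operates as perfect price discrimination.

Q = 354

A perfectly discriminating monopolist sells every unit with P(Q) ≥ MC(Q), so output equals the competitive quantity Q = 354. Each buyer pays their reservation price, so CS = 0 and the firm captures all surplus.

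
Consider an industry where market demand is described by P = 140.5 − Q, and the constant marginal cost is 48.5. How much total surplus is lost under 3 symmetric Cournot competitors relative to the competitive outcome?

DWL = 264.5

Perfect competition: P = MC = 48.5, so 140.5 − Q = 48.5 and Q = 92.
Cournot with 3 identical firms: the symmetric best-response condition is 140.5 − 4q = 48.5. Each firm produces q = 23, total output Q = 69, price P = 71.5.
DWL is the triangle between Q = 69 and Q = 92: ½·(92 − 69)·(71.5 − 48.5) = 264.5.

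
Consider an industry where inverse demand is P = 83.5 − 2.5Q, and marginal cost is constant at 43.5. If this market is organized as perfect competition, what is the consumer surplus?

CS = 320

Perfect competition: P = MC = 43.5, so 83.5 − 2.5Q = 43.5 and Q = 16.
CS = ½·(83.5 − 43.5)·16 = 320.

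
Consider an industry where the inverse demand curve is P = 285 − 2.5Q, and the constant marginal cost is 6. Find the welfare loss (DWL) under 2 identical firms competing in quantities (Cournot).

DWL = 1729.8

Perfect competition: P = MC = 6, so 285 − 2.5Q = 6 and Q = 111.6.
Cournot with 2 identical firms: the symmetric best-response condition is 285 − 7.5q = 6. Each firm produces q = 37.2, total output Q = 74.4, price P = 99.
DWL is the triangle between Q = 74.4 and Q = 111.6: ½·(111.6 − 74.4)·(99 − 6) = 1729.8.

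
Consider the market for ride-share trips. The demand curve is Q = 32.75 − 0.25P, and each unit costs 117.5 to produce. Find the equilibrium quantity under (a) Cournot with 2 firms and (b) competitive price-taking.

Cournot: Q = 2.25; Competition: Q = 3.375

Inverting demand: P = 131 − 4Q.
With 2 symmetric Cournot firms, each firm's FOC gives 131 − 12q = 117.5, so q = 1.125, Q = 2·1.125 = 2.25, and P = 122.
Perfect competition: P = MC = 117.5, so 131 − 4Q = 117.5 and Q = 3.375.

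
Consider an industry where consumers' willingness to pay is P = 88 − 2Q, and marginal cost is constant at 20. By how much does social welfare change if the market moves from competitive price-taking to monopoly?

Perfect competition: P = MC = 20, so 88 − 2Q = 20 and Q = 34.
CS = ½·(88 − 20)·34 = 1156; PS = (20 − 20)·34 = 0; TS = 1156.
Monopoly sets MR = MC: 88 − 4Q = 20 ⇒ Q = 17, P = 88 − 2·17 = 54.
CS = ½·(88 − 54)·17 = 289; PS = (54 − 20)·17 = 578; TS = 867.
Change in social welfare: 867 − 1156 = −289.

Social welfare falls by 289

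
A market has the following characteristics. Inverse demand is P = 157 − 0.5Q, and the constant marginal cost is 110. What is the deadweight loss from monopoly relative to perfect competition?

DWL = 552.25

Perfect competition: P = MC = 110, so 157 − 0.5Q = 110 and Q = 94.
Monopoly sets MR = MC: 157 − Q = 110 ⇒ Q = 47, P = 157 − 0.5·47 = 133.5.
DWL is the triangle between Q = 47 and Q = 94: ½·(94 − 47)·(133.5 − 110) = 552.25.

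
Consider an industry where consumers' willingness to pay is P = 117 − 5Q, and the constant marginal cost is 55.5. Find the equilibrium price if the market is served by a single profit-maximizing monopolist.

P = 86.25

Monopoly sets MR = MC: 117 − 10Q = 55.5 ⇒ Q = 6.15, P = 117 − 5·6.15 = 86.25.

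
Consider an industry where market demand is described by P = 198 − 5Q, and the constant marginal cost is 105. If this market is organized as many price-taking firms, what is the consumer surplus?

CS = 864.9

Perfect competition: P = MC = 105, so 198 − 5Q = 105 and Q = 18.6.
CS = ½·(198 − 105)·18.6 = 864.9.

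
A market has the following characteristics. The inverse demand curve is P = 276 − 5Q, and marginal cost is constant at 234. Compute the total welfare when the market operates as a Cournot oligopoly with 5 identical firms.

With 5 symmetric Cournot firms, each firm's FOC gives 276 − 30q = 234, so q = 1.4, Q = 5·1.4 = 7, and P = 241.
CS = ½·(276 − 241)·7 = 122.5; PS = (241 − 234)·7 = 49; TS = 171.5.

TS = 171.5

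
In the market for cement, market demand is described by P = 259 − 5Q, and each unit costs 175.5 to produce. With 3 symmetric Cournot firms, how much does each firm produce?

With 3 symmetric Cournot firms, each firm's FOC gives 259 − 20q = 175.5, so q = 4.175, Q = 3·4.175 = 12.525, and P = 196.375.

q_i = 4.175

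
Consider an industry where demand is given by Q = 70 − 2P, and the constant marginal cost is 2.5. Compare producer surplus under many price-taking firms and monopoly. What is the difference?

Producer surplus rises by 528.125

Inverting demand: P = 35 − 0.5Q.
Under competition P = MC = 2.5, so Q = (35 − 2.5)/0.5 = 65.
PS = (2.5 − 2.5)·65 = 0.
Monopoly sets MR = MC: 35 − Q = 2.5 ⇒ Q = 32.5, P = 35 − 0.5·32.5 = 18.75.
PS = (18.75 − 2.5)·32.5 = 528.125.
Change in producer surplus: 528.125 − 0 = 528.125.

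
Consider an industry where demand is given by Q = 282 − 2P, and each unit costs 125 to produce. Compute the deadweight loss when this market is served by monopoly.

DWL = 64

Inverting demand: P = 141 − 0.5Q.
Under competition P = MC = 125, so Q = (141 − 125)/0.5 = 32.
A monopolist chooses Q where MR = MC. MR = 141 − Q; setting this equal to 125 gives Q = 16 and P = 133.
DWL is the triangle between Q = 16 and Q = 32: ½·(32 − 16)·(133 − 125) = 64.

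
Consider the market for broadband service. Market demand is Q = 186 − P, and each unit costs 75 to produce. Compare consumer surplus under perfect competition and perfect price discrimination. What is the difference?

Inverting demand: P = 186 − Q.
Under competition P = MC = 75, so Q = (186 − 75)/1 = 111.
CS = ½·(186 − 75)·111 = 6160.5.
Under first-degree price discrimination the firm charges each unit its demand price and produces up to where P = MC, i.e. Q = 111. Consumer surplus is zero; producer surplus equals total surplus.
CS = 0.
Change in consumer surplus: 0 − 6160.5 = −6160.5.

CS falls by 6160.5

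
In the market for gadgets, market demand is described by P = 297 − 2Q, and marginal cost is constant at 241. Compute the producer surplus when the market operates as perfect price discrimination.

Under first-degree price discrimination the firm charges each unit its demand price and produces up to where P = MC, i.e. Q = 28. Consumer surplus is zero; producer surplus equals total surplus.
PS = ½·(297 − 241)·28 = 784.

PS = 784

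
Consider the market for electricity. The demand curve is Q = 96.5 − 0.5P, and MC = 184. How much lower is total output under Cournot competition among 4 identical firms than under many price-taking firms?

Q falls by 0.9

Inverting demand: P = 193 − 2Q.
Competitive firms price at marginal cost: P = 184, giving Q = 4.5.
Cournot with 4 identical firms: the symmetric best-response condition is 193 − 10q = 184. Each firm produces q = 0.9, total output Q = 3.6, price P = 185.8.
Change in total output: 3.6 − 4.5 = −0.9.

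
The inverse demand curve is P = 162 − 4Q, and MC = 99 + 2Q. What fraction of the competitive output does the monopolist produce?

A monopolist chooses Q where MR = MC. MR = 162 − 8Q; setting this equal to 99 + 2Q gives Q = 6.3 and P = 136.8.
Competitive equilibrium sets price equal to marginal cost: 162 − 4Q = 99 + 2Q, so Q = 10.5 and P = 120.
Ratio Q_m/Q_c = 6.3/10.5 = 0.6.

Q_m/Q_c = 0.6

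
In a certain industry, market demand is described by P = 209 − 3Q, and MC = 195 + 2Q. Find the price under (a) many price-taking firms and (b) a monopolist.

Competition: P = 200.6; Monopoly: P = 203.75

Competitive equilibrium sets price equal to marginal cost: 209 − 3Q = 195 + 2Q, so Q = 2.8 and P = 200.6.
Monopoly sets MR = MC: 209 − 6Q = 195 + 2Q ⇒ Q = 1.75, P = 209 − 3·1.75 = 203.75.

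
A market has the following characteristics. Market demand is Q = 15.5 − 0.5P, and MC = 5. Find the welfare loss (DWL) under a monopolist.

Inverting demand: P = 31 − 2Q.
Competitive firms price at marginal cost: P = 5, giving Q = 13.
A monopolist chooses Q where MR = MC. MR = 31 − 4Q; setting this equal to 5 gives Q = 6.5 and P = 18.
DWL is the triangle between Q = 6.5 and Q = 13: ½·(13 − 6.5)·(18 − 5) = 42.25.

DWL = 42.25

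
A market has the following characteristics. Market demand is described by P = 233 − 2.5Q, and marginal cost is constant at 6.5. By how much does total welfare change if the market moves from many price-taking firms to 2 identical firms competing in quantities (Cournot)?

Perfect competition: P = MC = 6.5, so 233 − 2.5Q = 6.5 and Q = 90.6.
CS = ½·(233 − 6.5)·90.6 = 10260.45; PS = (6.5 − 6.5)·90.6 = 0; TS = 10260.45.
Cournot with 2 identical firms: the symmetric best-response condition is 233 − 7.5q = 6.5. Each firm produces q = 30.2, total output Q = 60.4, price P = 82.
CS = ½·(233 − 82)·60.4 = 4560.2; PS = (82 − 6.5)·60.4 = 4560.2; TS = 9120.4.
Change in total welfare: 9120.4 − 10260.45 = −1140.05.

TS falls by 1140.05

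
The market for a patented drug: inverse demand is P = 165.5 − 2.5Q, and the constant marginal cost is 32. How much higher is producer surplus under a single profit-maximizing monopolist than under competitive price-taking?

Perfect competition: P = MC = 32, so 165.5 − 2.5Q = 32 and Q = 53.4.
PS = (32 − 32)·53.4 = 0.
Monopoly sets MR = MC: 165.5 − 5Q = 32 ⇒ Q = 26.7, P = 165.5 − 2.5·26.7 = 98.75.
PS = (98.75 − 32)·26.7 = 1782.225.
Change in producer surplus: 1782.225 − 0 = 1782.225.

PS rises by 1782.225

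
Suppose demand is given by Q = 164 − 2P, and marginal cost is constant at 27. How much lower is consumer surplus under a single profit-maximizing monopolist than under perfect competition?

Inverting demand: P = 82 − 0.5Q.
Competitive firms price at marginal cost: P = 27, giving Q = 110.
CS = ½·(82 − 27)·110 = 3025.
Monopoly sets MR = MC: 82 − Q = 27 ⇒ Q = 55, P = 82 − 0.5·55 = 54.5.
CS = ½·(82 − 54.5)·55 = 756.25.
Change in consumer surplus: 756.25 − 3025 = −2268.75.

Consumer surplus falls by 2268.75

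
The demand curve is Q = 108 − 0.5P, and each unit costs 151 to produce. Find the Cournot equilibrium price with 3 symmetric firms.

P = 167.25

Inverting demand: P = 216 − 2Q.
Cournot with 3 identical firms: the symmetric best-response condition is 216 − 8q = 151. Each firm produces q = 8.125, total output Q = 24.375, price P = 167.25.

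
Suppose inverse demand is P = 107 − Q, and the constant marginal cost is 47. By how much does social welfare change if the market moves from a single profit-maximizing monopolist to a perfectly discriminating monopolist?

Social welfare rises by 450

The monopolist equates marginal revenue to marginal cost: 107 − 2Q = 47, so Q = 30. From demand, P = 77.
CS = ½·(107 − 77)·30 = 450; PS = (77 − 47)·30 = 900; TS = 1350.
With perfect price discrimination, output is the efficient level Q = 60 (where demand meets MC), but every buyer pays their willingness to pay: CS = 0 and PS = total surplus.
TS = 1800 (equal to competitive TS).
Change in social welfare: 1800 − 1350 = 450.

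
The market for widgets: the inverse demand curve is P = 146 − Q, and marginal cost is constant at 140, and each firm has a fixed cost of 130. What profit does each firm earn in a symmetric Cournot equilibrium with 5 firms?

π_i = −129

With 5 symmetric Cournot firms, each firm's FOC gives 146 − 6q = 140, so q = 1, Q = 5·1 = 5, and P = 141.
Each firm's profit = (141 − 140)·1 − 130 = −129.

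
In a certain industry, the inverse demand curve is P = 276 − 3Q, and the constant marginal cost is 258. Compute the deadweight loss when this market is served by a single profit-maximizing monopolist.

Competitive firms price at marginal cost: P = 258, giving Q = 6.
A monopolist chooses Q where MR = MC. MR = 276 − 6Q; setting this equal to 258 gives Q = 3 and P = 267.
DWL is the triangle between Q = 3 and Q = 6: ½·(6 − 3)·(267 − 258) = 13.5.

DWL = 13.5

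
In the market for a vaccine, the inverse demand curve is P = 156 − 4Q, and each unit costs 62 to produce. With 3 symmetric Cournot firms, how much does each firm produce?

Cournot with 3 identical firms: the symmetric best-response condition is 156 − 16q = 62. Each firm produces q = 5.875, total output Q = 17.625, price P = 85.5.

q_i = 5.875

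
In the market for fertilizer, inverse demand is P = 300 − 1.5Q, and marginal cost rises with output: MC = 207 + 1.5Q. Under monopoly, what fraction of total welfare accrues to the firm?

PS/TS = 0.75

Monopoly sets MR = MC: 300 − 3Q = 207 + 1.5Q ⇒ Q = 62/3, P = 300 − 1.5·62/3 = 269.
CS = ½·(300 − 269)·62/3 = 961/3.
PS = P·Q − VC(Q) = 269·62/3 − (207·62/3 + ½·1.5·(62/3)²) = 961.
Share captured = PS/TS = 961/(3844/3) = 0.75.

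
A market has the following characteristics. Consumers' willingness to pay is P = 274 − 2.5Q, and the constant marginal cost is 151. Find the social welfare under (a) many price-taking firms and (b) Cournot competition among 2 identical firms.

Competition: TS = 3025.8; Cournot: TS = 2689.6

Competitive firms price at marginal cost: P = 151, giving Q = 49.2.
CS = ½·(274 − 151)·49.2 = 3025.8; PS = (151 − 151)·49.2 = 0; TS = 3025.8.
With 2 symmetric Cournot firms, each firm's FOC gives 274 − 7.5q = 151, so q = 16.4, Q = 2·16.4 = 32.8, and P = 192.
CS = ½·(274 − 192)·32.8 = 1344.8; PS = (192 − 151)·32.8 = 1344.8; TS = 2689.6.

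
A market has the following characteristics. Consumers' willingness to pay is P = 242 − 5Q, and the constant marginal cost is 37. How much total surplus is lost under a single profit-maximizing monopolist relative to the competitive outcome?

Under competition P = MC = 37, so Q = (242 − 37)/5 = 41.
A monopolist chooses Q where MR = MC. MR = 242 − 10Q; setting this equal to 37 gives Q = 20.5 and P = 139.5.
DWL is the triangle between Q = 20.5 and Q = 41: ½·(41 − 20.5)·(139.5 − 37) = 1050.625.

DWL = 1050.625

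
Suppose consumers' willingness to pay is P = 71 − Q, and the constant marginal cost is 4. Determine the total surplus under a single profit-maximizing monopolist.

The monopolist equates marginal revenue to marginal cost: 71 − 2Q = 4, so Q = 33.5. From demand, P = 37.5.
CS = ½·(71 − 37.5)·33.5 = 561.125; PS = (37.5 − 4)·33.5 = 1122.25; TS = 1683.375.

TS = 1683.375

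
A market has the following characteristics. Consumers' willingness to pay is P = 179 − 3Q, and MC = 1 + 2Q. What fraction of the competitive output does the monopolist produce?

A monopolist chooses Q where MR = MC. MR = 179 − 6Q; setting this equal to 1 + 2Q gives Q = 22.25 and P = 112.25.
Under competition P = MC: 179 − 3Q = 1 + 2Q ⇒ Q = 35.6, P = 72.2.
Ratio Q_m/Q_c = 22.25/35.6 = 0.625.

Q_m/Q_c = 0.625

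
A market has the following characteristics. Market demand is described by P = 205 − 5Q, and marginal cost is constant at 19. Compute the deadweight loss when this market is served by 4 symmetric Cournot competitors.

DWL = 138.384

Perfect competition: P = MC = 19, so 205 − 5Q = 19 and Q = 37.2.
Cournot with 4 identical firms: the symmetric best-response condition is 205 − 25q = 19. Each firm produces q = 7.44, total output Q = 29.76, price P = 56.2.
DWL is the triangle between Q = 29.76 and Q = 37.2: ½·(37.2 − 29.76)·(56.2 − 19) = 138.384.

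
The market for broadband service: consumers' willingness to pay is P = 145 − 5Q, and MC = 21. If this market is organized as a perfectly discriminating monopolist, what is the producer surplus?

PS = 1537.6

A perfectly discriminating monopolist sells every unit with P(Q) ≥ MC(Q), so output equals the competitive quantity Q = 24.8. Each buyer pays their reservation price, so CS = 0 and the firm captures all surplus.
PS = ½·(145 − 21)·24.8 = 1537.6.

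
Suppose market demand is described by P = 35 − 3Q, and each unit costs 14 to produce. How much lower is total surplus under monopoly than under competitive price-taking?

Total surplus falls by 18.375

Under competition P = MC = 14, so Q = (35 − 14)/3 = 7.
CS = ½·(35 − 14)·7 = 73.5; PS = (14 − 14)·7 = 0; TS = 73.5.
The monopolist equates marginal revenue to marginal cost: 35 − 6Q = 14, so Q = 3.5. From demand, P = 24.5.
CS = ½·(35 − 24.5)·3.5 = 18.375; PS = (24.5 − 14)·3.5 = 36.75; TS = 55.125.
Change in total surplus: 55.125 − 73.5 = −18.375.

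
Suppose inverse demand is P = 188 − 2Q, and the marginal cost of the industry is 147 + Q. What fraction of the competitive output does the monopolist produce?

Q_m/Q_c = 0.6

Monopoly sets MR = MC: 188 − 4Q = 147 + Q ⇒ Q = 8.2, P = 188 − 2·8.2 = 171.6.
Under competition P = MC: 188 − 2Q = 147 + Q ⇒ Q = 41/3, P = 482/3.
Ratio Q_m/Q_c = 8.2/(41/3) = 0.6.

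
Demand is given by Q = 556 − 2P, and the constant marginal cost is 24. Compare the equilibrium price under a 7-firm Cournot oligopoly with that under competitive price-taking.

Cournot: P = 55.75; Competition: P = 24

Inverting demand: P = 278 − 0.5Q.
Cournot with 7 identical firms: the symmetric best-response condition is 278 − 4q = 24. Each firm produces q = 63.5, total output Q = 444.5, price P = 55.75.
Perfect competition: P = MC = 24, so 278 − 0.5Q = 24 and Q = 508.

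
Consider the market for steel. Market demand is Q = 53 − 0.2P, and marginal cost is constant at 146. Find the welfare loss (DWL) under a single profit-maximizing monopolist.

Inverting demand: P = 265 − 5Q.
Competitive firms price at marginal cost: P = 146, giving Q = 23.8.
Monopoly sets MR = MC: 265 − 10Q = 146 ⇒ Q = 11.9, P = 265 − 5·11.9 = 205.5.
DWL is the triangle between Q = 11.9 and Q = 23.8: ½·(23.8 − 11.9)·(205.5 − 146) = 354.025.

DWL = 354.025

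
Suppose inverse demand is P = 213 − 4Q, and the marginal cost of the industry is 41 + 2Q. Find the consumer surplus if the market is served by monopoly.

CS = 591.68

Monopoly sets MR = MC: 213 − 8Q = 41 + 2Q ⇒ Q = 17.2, P = 213 − 4·17.2 = 144.2.
CS = ½·(213 − 144.2)·17.2 = 591.68.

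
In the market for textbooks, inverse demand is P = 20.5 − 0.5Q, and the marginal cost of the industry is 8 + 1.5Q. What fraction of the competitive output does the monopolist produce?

Q_m/Q_c = 0.8

The monopolist equates marginal revenue to marginal cost: 20.5 − Q = 8 + 1.5Q, so Q = 5. From demand, P = 18.
Competitive equilibrium sets price equal to marginal cost: 20.5 − 0.5Q = 8 + 1.5Q, so Q = 6.25 and P = 17.375.
Ratio Q_m/Q_c = 5/6.25 = 0.8.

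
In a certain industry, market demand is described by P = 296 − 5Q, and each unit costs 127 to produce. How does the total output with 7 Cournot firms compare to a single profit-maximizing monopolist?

Cournot: Q = 29.575; Monopoly: Q = 16.9

In a 7-firm Cournot equilibrium, symmetry and the first-order condition give q = (296 − 127)/(40) = 4.225. So Q = 29.575 and P = 148.125.
Monopoly sets MR = MC: 296 − 10Q = 127 ⇒ Q = 16.9, P = 296 − 5·16.9 = 211.5.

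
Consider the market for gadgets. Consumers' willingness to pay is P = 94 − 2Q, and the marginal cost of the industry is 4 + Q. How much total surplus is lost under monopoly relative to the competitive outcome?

DWL = 216

Competitive equilibrium sets price equal to marginal cost: 94 − 2Q = 4 + Q, so Q = 30 and P = 34.
The monopolist equates marginal revenue to marginal cost: 94 − 4Q = 4 + Q, so Q = 18. From demand, P = 58.
CS = ½·(94 − 34)·30 = 900; PS = (34·30 − 4·30 − ½·1·30²) = 450; TS = 1350.
CS = ½·(94 − 58)·18 = 324; PS = (58·18 − 4·18 − ½·1·18²) = 810; TS = 1134.
DWL = 1350 − 1134 = 216.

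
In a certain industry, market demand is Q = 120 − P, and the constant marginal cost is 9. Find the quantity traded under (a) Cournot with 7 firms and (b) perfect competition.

Inverting demand: P = 120 − Q.
In a 7-firm Cournot equilibrium, symmetry and the first-order condition give q = (120 − 9)/(8) = 13.875. So Q = 97.125 and P = 22.875.
Competitive firms price at marginal cost: P = 9, giving Q = 111.

Cournot: Q = 97.125; Competition: Q = 111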